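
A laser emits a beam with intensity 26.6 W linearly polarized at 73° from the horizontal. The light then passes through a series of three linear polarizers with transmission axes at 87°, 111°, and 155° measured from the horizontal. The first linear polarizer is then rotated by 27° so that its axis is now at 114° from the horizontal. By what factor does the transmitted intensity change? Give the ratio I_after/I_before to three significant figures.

Before rotation:
By Malus's law, I₁ = I₀ cos²(87° − 73°) = I₀ cos²(14°) = 0.9415 I₀.
I₂ = I₁ cos²(111° − 87°) = 0.9415 I₀ · cos²(24°) = 0.7857 I₀.
I₃ = I₂ cos²(155° − 111°) = 0.7857 I₀ · cos²(44°) = 0.4066 I₀.
After rotation:
I₁ = I₀ cos²(114° − 73°) = I₀ cos²(41°) = 0.5696 I₀.
I₂ = I₁ cos²(111° − 114°) = 0.5696 I₀ · cos²(3°) = 0.568 I₀.
I₃ = I₂ cos²(155° − 111°) = 0.568 I₀ · cos²(44°) = 0.2939 I₀.
Ratio = 0.2939 / 0.4066 = 0.7229.

I_new/I_old ≈ 0.723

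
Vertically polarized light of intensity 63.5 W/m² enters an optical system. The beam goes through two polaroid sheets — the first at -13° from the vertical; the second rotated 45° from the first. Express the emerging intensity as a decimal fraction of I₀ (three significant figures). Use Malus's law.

By Malus's law, I₁ = 63.5 W/m² · cos²(13°) = 60.29 W/m².
I₂ = I₁ · cos²(45°) = 60.29 · 0.5 = 30.14 W/m².
Transmitted fraction = 0.4747.

I/I₀ ≈ 0.475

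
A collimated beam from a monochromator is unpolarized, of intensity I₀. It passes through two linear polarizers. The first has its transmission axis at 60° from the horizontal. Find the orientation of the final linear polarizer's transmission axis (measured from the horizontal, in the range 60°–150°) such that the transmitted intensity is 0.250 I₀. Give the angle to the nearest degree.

Unpolarized light through the first polarizer → I₁ = ½ I₀, now polarized at 60°.
Need I₂/I₀ = 0.25, so cos²(θ − 60°) = 0.25 / 0.5 = 0.5.
θ − 60° = arccos(√0.5) = 45.0°, giving θ ≈ 60 + 45.0 = 105.0°.

θ ≈ 105°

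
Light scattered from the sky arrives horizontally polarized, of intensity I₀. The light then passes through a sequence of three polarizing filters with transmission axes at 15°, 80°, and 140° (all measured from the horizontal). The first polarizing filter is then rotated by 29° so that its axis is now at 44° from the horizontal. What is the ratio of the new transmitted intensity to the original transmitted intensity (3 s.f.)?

I_new/I_old ≈ 2.03

Before rotation:
I₁ = I₀ cos²(15° − 0°) = I₀ cos²(15°) = 0.933 I₀.
I₂ = I₁ cos²(80° − 15°) = 0.933 I₀ · cos²(65°) = 0.1666 I₀.
I₃ = I₂ cos²(140° − 80°) = 0.1666 I₀ · cos²(60°) = 0.04166 I₀.
After rotation:
I₁ = I₀ cos²(44° − 0°) = I₀ cos²(44°) = 0.5174 I₀.
I₂ = I₁ cos²(80° − 44°) = 0.5174 I₀ · cos²(36°) = 0.3387 I₀.
I₃ = I₂ cos²(140° − 80°) = 0.3387 I₀ · cos²(60°) = 0.08467 I₀.
Ratio = 0.08467 / 0.04166 = 2.032.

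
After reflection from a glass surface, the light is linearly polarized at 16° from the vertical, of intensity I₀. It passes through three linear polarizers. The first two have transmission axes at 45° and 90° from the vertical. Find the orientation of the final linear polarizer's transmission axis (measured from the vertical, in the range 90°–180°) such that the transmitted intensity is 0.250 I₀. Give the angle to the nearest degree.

By Malus's law, I₁ = I₀ cos²(45° − 16°) = I₀ cos²(29°) = 0.765 I₀.
I₂ = I₁ cos²(90° − 45°) = 0.765 I₀ · cos²(45°) = 0.3825 I₀.
Need I₃/I₀ = 0.25, so cos²(θ − 90°) = 0.25 / 0.3825 = 0.6536.
θ − 90° = arccos(√0.6536) = 36.1°, giving θ ≈ 90 + 36.1 = 126.1°.

θ ≈ 126°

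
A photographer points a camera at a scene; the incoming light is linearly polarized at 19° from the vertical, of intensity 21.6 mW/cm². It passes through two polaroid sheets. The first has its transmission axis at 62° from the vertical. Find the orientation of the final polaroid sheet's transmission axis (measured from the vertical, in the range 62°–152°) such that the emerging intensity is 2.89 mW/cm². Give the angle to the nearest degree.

θ ≈ 122°

By Malus's law, I₁ = I₀ cos²(62° − 19°) = I₀ cos²(43°) = 0.5349 I₀.
Target fraction: 2.89 / 21.6 mW/cm² = 0.1338 of I₀.
Need I₂/I₀ = 0.1338, so cos²(θ − 62°) = 0.1338 / 0.5349 = 0.2501.
θ − 62° = arccos(√0.2501) = 60.0°, giving θ ≈ 62 + 60.0 = 122.0°.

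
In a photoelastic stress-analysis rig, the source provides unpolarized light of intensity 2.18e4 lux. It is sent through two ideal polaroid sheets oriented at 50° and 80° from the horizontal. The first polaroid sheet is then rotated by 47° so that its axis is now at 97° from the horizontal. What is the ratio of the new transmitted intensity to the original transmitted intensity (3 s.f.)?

Before rotation:
Unpolarized light through the first polarizer → I₁ = ½ I₀, now polarized at 50°.
I₂ = I₁ cos²(80° − 50°) = 0.5 I₀ · cos²(30°) = 0.375 I₀.
After rotation:
Unpolarized light through the first polarizer → I₁ = ½ I₀, now polarized at 97°.
I₂ = I₁ cos²(80° − 97°) = 0.5 I₀ · cos²(17°) = 0.4573 I₀.
Ratio = 0.4573 / 0.375 = 1.219.

I_new/I_old ≈ 1.22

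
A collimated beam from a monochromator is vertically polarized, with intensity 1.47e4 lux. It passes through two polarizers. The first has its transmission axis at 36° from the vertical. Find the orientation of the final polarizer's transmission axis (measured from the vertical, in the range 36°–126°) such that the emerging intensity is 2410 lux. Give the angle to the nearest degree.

θ ≈ 96°

By Malus's law, I₁ = I₀ cos²(36° − 0°) = I₀ cos²(36°) = 0.6545 I₀.
Target fraction: 2410 / 1.47e4 lux = 0.1639 of I₀.
Need I₂/I₀ = 0.1639, so cos²(θ − 36°) = 0.1639 / 0.6545 = 0.2505.
θ − 36° = arccos(√0.2505) = 60.0°, giving θ ≈ 36 + 60.0 = 96.0°.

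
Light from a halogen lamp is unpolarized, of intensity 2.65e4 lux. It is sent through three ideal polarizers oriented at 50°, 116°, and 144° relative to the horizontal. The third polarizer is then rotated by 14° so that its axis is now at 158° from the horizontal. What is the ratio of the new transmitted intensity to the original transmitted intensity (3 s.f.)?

Before rotation:
Unpolarized light through the first polarizer → I₁ = ½ I₀, now polarized at 50°.
I₂ = I₁ cos²(116° − 50°) = 0.5 I₀ · cos²(66°) = 0.08272 I₀.
I₃ = I₂ cos²(144° − 116°) = 0.08272 I₀ · cos²(28°) = 0.06449 I₀.
After rotation:
Unpolarized light through the first polarizer → I₁ = ½ I₀, now polarized at 50°.
I₂ = I₁ cos²(116° − 50°) = 0.5 I₀ · cos²(66°) = 0.08272 I₀.
I₃ = I₂ cos²(158° − 116°) = 0.08272 I₀ · cos²(42°) = 0.04568 I₀.
Ratio = 0.04568 / 0.06449 = 0.7084.

I_new/I_old ≈ 0.708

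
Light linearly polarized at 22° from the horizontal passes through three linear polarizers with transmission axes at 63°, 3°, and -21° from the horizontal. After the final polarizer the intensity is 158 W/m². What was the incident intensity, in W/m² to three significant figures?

I₁ = I₀ cos²(63° − 22°) = I₀ cos²(41°) = 0.5696 I₀.
I₂ = I₁ cos²(3° − 63°) = 0.5696 I₀ · cos²(60°) = 0.1424 I₀.
I₃ = I₂ cos²(-21° − 3°) = 0.1424 I₀ · cos²(24°) = 0.1188 I₀.
So 158 W/m² = 0.1188 I₀, giving I₀ = 158/0.1188 = 1330 W/m².

I₀ ≈ 1330 W/m²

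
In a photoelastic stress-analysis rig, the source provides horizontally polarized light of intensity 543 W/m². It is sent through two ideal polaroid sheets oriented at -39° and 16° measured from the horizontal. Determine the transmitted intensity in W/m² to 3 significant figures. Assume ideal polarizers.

I ≈ 108 W/m²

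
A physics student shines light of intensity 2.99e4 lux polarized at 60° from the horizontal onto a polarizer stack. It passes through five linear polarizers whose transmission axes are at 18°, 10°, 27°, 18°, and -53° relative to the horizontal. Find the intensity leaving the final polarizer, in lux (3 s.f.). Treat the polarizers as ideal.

I₁ = 2.99e4 lux · cos²(42°) = 1.651e+04 lux.
I₂ = I₁ · cos²(8°) = 1.651e+04 · 0.9806 = 1.619e+04 lux.
I₃ = I₂ · cos²(17°) = 1.619e+04 · 0.9145 = 1.481e+04 lux.
I₄ = I₃ · cos²(9°) = 1.481e+04 · 0.9755 = 1.445e+04 lux.
I₅ = I₄ · cos²(71°) = 1.445e+04 · 0.106 = 1531 lux.

I ≈ 1530 lux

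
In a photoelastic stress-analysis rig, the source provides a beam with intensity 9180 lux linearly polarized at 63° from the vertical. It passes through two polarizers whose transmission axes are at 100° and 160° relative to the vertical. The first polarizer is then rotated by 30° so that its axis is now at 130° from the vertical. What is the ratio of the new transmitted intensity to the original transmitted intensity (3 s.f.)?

Before rotation:
I₁ = I₀ cos²(100° − 63°) = I₀ cos²(37°) = 0.6378 I₀.
I₂ = I₁ cos²(160° − 100°) = 0.6378 I₀ · cos²(60°) = 0.1595 I₀.
After rotation:
I₁ = I₀ cos²(130° − 63°) = I₀ cos²(67°) = 0.1527 I₀.
I₂ = I₁ cos²(160° − 130°) = 0.1527 I₀ · cos²(30°) = 0.1145 I₀.
Ratio = 0.1145 / 0.1595 = 0.7181.

I_new/I_old ≈ 0.718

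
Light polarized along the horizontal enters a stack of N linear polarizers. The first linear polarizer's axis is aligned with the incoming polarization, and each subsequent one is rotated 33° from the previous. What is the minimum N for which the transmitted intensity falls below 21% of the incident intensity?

First polarizer is aligned with the polarization: full transmission.
Each further stage multiplies by cos²(33°) = 0.7034.
After N polarizers: T = 0.7034^(N−1). Require T < 0.21 ⇒ N−1 > ln(0.21)/ln(0.7034) = 4.44, so N−1 ≥ 5 and N = 6.
Check: N=6 gives T = 0.1722 < 0.21; N=5 gives T = 0.2448.

N = 6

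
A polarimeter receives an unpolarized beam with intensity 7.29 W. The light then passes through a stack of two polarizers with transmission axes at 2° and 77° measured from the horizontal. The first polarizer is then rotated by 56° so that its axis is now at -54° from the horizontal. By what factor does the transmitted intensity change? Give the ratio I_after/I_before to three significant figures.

Before rotation:
Unpolarized light through the first polarizer → I₁ = ½ I₀, now polarized at 2°.
I₂ = I₁ cos²(77° − 2°) = 0.5 I₀ · cos²(75°) = 0.03349 I₀.
After rotation:
Unpolarized light through the first polarizer → I₁ = ½ I₀, now polarized at -54°.
Angle between axes 1 and 2: 49°. I₂ = 0.5 I₀ · cos²(49°) = 0.2152 I₀.
Ratio = 0.2152 / 0.03349 = 6.425.

I_new/I_old ≈ 6.43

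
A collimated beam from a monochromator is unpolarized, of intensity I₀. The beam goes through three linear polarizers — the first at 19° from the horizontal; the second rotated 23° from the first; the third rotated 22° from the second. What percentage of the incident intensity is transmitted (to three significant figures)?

Unpolarized light through the first polarizer → I₁ = ½ I₀, now polarized at 19°.
I₂ = I₁ cos²(23°) = 0.5 · 0.8473 I₀ = 0.4237 I₀.
I₃ = I₂ cos²(22°) = 0.4237 · 0.8597 I₀ = 0.3642 I₀.
That is 36.42% of the incident intensity.

≈ 36.4%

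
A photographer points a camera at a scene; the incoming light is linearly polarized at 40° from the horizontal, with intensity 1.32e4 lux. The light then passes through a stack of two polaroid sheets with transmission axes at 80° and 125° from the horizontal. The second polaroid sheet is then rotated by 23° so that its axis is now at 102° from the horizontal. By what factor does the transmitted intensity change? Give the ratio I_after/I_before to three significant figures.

Before rotation:
I₁ = I₀ cos²(80° − 40°) = I₀ cos²(40°) = 0.5868 I₀.
I₂ = I₁ cos²(125° − 80°) = 0.5868 I₀ · cos²(45°) = 0.2934 I₀.
After rotation:
I₁ = I₀ cos²(80° − 40°) = I₀ cos²(40°) = 0.5868 I₀.
I₂ = I₁ cos²(102° − 80°) = 0.5868 I₀ · cos²(22°) = 0.5045 I₀.
Ratio = 0.5045 / 0.2934 = 1.719.

I_new/I_old ≈ 1.72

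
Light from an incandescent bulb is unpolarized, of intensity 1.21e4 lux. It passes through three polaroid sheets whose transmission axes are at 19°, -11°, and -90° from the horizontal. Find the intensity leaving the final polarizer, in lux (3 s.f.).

Unpolarized light through the first polarizer → I₁ = 1.21e4 lux/2 = 6050 lux, polarized at 19°.
I₂ = I₁ · cos²(30°) = 6050 · 0.75 = 4538 lux.
I₃ = I₂ · cos²(79°) = 4538 · 0.03641 = 165.2 lux.

I ≈ 165 lux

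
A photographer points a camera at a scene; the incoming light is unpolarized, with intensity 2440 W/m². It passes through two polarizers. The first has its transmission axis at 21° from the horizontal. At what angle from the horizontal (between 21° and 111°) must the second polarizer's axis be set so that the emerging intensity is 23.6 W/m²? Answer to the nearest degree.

θ ≈ 103°

Unpolarized light through the first polarizer → I₁ = ½ I₀, now polarized at 21°.
Target fraction: 23.6 / 2440 W/m² = 0.009672 of I₀.
Need I₂/I₀ = 0.009672, so cos²(θ − 21°) = 0.009672 / 0.5 = 0.01934.
θ − 21° = arccos(√0.01934) = 82.0°, giving θ ≈ 21 + 82.0 = 103.0°.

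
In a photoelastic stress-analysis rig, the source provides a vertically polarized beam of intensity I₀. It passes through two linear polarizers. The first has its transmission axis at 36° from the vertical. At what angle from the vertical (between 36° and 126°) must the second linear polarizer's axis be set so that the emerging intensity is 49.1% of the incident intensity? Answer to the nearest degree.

I₁ = I₀ cos²(36° − 0°) = I₀ cos²(36°) = 0.6545 I₀.
Need I₂/I₀ = 0.491, so cos²(θ − 36°) = 0.491 / 0.6545 = 0.7502.
θ − 36° = arccos(√0.7502) = 30.0°, giving θ ≈ 36 + 30.0 = 66.0°.

θ ≈ 66°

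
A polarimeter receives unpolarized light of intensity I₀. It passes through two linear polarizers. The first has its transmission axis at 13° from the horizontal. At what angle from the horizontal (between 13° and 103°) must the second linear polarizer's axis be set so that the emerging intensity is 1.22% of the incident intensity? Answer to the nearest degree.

Unpolarized light through the first polarizer → I₁ = ½ I₀, now polarized at 13°.
Need I₂/I₀ = 0.0122, so cos²(θ − 13°) = 0.0122 / 0.5 = 0.0244.
θ − 13° = arccos(√0.0244) = 81.0°, giving θ ≈ 13 + 81.0 = 94.0°.

θ ≈ 94°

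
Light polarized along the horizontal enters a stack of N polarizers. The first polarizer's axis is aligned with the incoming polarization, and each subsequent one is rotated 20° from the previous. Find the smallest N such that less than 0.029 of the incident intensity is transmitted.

First polarizer is aligned with the polarization: full transmission.
Each further stage multiplies by cos²(20°) = 0.883.
After N polarizers: T = 0.883^(N−1). Require T < 0.029 ⇒ N−1 > ln(0.029)/ln(0.883) = 28.46, so N−1 ≥ 29 and N = 30.
Check: N=30 gives T = 0.02711 < 0.029; N=29 gives T = 0.0307.

N = 30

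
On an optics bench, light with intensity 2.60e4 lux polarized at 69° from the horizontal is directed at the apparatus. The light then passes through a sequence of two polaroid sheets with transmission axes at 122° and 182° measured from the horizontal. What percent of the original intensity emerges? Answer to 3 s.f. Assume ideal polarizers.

By Malus's law, I₁ = 2.60e4 lux · cos²(53°) = 9417 lux.
I₂ = I₁ · cos²(60°) = 9417 · 0.25 = 2354 lux.
That is 9.055% of the incident intensity.

≈ 9.05%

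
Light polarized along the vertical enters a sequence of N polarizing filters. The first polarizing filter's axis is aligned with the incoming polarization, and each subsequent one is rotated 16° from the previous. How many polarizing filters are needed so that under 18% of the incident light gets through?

First polarizer is aligned with the polarization: full transmission.
Each further stage multiplies by cos²(16°) = 0.924.
After N polarizers: T = 0.924^(N−1). Require T < 0.18 ⇒ N−1 > ln(0.18)/ln(0.924) = 21.70, so N−1 ≥ 22 and N = 23.
Check: N=23 gives T = 0.1758 < 0.18; N=22 gives T = 0.1903.

N = 23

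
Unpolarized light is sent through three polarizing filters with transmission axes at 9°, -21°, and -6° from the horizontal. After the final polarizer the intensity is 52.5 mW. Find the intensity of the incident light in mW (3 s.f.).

I₀ ≈ 150 mW

Unpolarized light through the first polarizer → I₁ = ½ I₀, now polarized at 9°.
I₂ = I₁ cos²(-21° − 9°) = 0.5 I₀ · cos²(30°) = 0.375 I₀.
I₃ = I₂ cos²(-6° + 21°) = 0.375 I₀ · cos²(15°) = 0.3499 I₀.
So 52.5 mW = 0.3499 I₀, giving I₀ = 52.5/0.3499 = 150.1 mW.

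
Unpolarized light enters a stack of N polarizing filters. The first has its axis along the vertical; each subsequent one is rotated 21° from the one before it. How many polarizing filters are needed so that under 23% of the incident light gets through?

First polarizer halves the unpolarized light: factor 1/2.
Each further stage multiplies by cos²(21°) = 0.8716.
After N polarizers: T = 0.5·0.8716^(N−1). Require T < 0.23 ⇒ N−1 > ln(0.23/0.5)/ln(0.8716) = 5.65, so N−1 ≥ 6 and N = 7.
Check: N=7 gives T = 0.2192 < 0.23; N=6 gives T = 0.2515.

N = 7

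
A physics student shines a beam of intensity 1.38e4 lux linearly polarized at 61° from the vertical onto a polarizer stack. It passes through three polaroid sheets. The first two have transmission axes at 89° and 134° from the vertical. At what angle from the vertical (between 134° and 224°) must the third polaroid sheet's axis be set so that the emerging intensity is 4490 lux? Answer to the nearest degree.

By Malus's law, I₁ = I₀ cos²(89° − 61°) = I₀ cos²(28°) = 0.7796 I₀.
I₂ = I₁ cos²(134° − 89°) = 0.7796 I₀ · cos²(45°) = 0.3898 I₀.
Target fraction: 4490 / 1.38e4 lux = 0.3254 of I₀.
Need I₃/I₀ = 0.3254, so cos²(θ − 134°) = 0.3254 / 0.3898 = 0.8347.
θ − 134° = arccos(√0.8347) = 24.0°, giving θ ≈ 134 + 24.0 = 158.0°.

θ ≈ 158°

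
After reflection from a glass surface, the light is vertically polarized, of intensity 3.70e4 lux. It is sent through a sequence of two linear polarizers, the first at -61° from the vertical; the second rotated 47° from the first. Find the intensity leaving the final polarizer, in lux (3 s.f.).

I ≈ 4040 lux

I₁ = 3.70e4 lux · cos²(61°) = 8696 lux.
I₂ = I₁ · cos²(47°) = 8696 · 0.4651 = 4045 lux.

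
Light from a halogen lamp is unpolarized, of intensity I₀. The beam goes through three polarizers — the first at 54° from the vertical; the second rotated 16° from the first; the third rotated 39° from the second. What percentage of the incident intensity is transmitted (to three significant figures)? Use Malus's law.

Unpolarized light through the first polarizer → I₁ = ½ I₀, now polarized at 54°.
I₂ = I₁ cos²(16°) = 0.5 · 0.924 I₀ = 0.462 I₀.
I₃ = I₂ cos²(39°) = 0.462 · 0.604 I₀ = 0.279 I₀.
That is 27.9% of the incident intensity.

≈ 27.9%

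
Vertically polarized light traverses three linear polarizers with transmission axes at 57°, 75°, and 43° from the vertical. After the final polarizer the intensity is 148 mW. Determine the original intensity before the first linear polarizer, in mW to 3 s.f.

By Malus's law, I₁ = I₀ cos²(57° − 0°) = I₀ cos²(57°) = 0.2966 I₀.
I₂ = I₁ cos²(75° − 57°) = 0.2966 I₀ · cos²(18°) = 0.2683 I₀.
I₃ = I₂ cos²(43° − 75°) = 0.2683 I₀ · cos²(32°) = 0.193 I₀.
So 148 mW = 0.193 I₀, giving I₀ = 148/0.193 = 767 mW.

I₀ ≈ 767 mW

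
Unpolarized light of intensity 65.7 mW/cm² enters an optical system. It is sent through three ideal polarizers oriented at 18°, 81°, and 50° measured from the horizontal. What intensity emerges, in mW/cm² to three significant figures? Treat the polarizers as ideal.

Unpolarized light through the first polarizer → I₁ = 65.7 mW/cm²/2 = 32.85 mW/cm², polarized at 18°.
I₂ = I₁ · cos²(63°) = 32.85 · 0.2061 = 6.771 mW/cm².
I₃ = I₂ · cos²(31°) = 6.771 · 0.7347 = 4.975 mW/cm².

I ≈ 4.97 mW/cm²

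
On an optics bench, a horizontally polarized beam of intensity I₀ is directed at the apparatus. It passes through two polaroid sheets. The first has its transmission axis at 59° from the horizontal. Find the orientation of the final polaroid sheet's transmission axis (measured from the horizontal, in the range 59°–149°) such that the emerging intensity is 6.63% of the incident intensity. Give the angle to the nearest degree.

By Malus's law, I₁ = I₀ cos²(59° − 0°) = I₀ cos²(59°) = 0.2653 I₀.
Need I₂/I₀ = 0.0663, so cos²(θ − 59°) = 0.0663 / 0.2653 = 0.2499.
θ − 59° = arccos(√0.2499) = 60.0°, giving θ ≈ 59 + 60.0 = 119.0°.

θ ≈ 119°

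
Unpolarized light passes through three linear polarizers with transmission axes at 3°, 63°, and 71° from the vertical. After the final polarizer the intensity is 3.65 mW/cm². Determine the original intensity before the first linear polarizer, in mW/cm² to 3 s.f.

Unpolarized light through the first polarizer → I₁ = ½ I₀, now polarized at 3°.
I₂ = I₁ cos²(63° − 3°) = 0.5 I₀ · cos²(60°) = 0.125 I₀.
I₃ = I₂ cos²(71° − 63°) = 0.125 I₀ · cos²(8°) = 0.1226 I₀.
So 3.65 mW/cm² = 0.1226 I₀, giving I₀ = 3.65/0.1226 = 29.78 mW/cm².

I₀ ≈ 29.8 mW/cm²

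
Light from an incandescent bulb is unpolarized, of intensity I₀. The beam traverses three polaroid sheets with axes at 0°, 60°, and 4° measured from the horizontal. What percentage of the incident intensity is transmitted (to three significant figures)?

≈ 3.91%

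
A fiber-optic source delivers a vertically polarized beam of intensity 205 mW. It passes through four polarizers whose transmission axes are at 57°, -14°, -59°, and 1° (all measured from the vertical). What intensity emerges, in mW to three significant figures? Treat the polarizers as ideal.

I ≈ 0.806 mW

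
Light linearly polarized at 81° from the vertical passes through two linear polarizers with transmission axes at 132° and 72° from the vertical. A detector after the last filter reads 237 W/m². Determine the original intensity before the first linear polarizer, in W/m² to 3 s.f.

I₁ = I₀ cos²(132° − 81°) = I₀ cos²(51°) = 0.396 I₀.
I₂ = I₁ cos²(72° − 132°) = 0.396 I₀ · cos²(60°) = 0.09901 I₀.
So 237 W/m² = 0.09901 I₀, giving I₀ = 237/0.09901 = 2394 W/m².

I₀ ≈ 2390 W/m²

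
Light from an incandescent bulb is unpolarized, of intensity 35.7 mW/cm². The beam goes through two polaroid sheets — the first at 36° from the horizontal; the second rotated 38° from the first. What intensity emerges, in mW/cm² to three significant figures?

I ≈ 11.1 mW/cm²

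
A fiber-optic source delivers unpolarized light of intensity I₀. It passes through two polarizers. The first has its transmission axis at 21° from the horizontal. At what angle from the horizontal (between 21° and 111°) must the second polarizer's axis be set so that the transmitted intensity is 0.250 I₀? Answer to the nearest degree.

Unpolarized light through the first polarizer → I₁ = ½ I₀, now polarized at 21°.
Need I₂/I₀ = 0.25, so cos²(θ − 21°) = 0.25 / 0.5 = 0.5.
θ − 21° = arccos(√0.5) = 45.0°, giving θ ≈ 21 + 45.0 = 66.0°.

θ ≈ 66°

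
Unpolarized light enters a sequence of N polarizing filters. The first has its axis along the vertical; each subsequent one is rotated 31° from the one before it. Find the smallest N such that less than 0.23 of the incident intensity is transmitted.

First polarizer halves the unpolarized light: factor 1/2.
Each further stage multiplies by cos²(31°) = 0.7347.
After N polarizers: T = 0.5·0.7347^(N−1). Require T < 0.23 ⇒ N−1 > ln(0.23/0.5)/ln(0.7347) = 2.52, so N−1 ≥ 3 and N = 4.
Check: N=4 gives T = 0.1983 < 0.23; N=3 gives T = 0.2699.

N = 4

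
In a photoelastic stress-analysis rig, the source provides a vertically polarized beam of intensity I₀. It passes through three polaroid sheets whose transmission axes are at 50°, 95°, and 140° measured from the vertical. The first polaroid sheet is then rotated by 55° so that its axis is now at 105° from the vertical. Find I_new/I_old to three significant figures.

Before rotation:
By Malus's law, I₁ = I₀ cos²(50° − 0°) = I₀ cos²(50°) = 0.4132 I₀.
I₂ = I₁ cos²(95° − 50°) = 0.4132 I₀ · cos²(45°) = 0.2066 I₀.
I₃ = I₂ cos²(140° − 95°) = 0.2066 I₀ · cos²(45°) = 0.1033 I₀.
After rotation:
I₁ = I₀ cos²(105° − 0°) = I₀ cos²(75°) = 0.06699 I₀.
I₂ = I₁ cos²(95° − 105°) = 0.06699 I₀ · cos²(10°) = 0.06497 I₀.
I₃ = I₂ cos²(140° − 95°) = 0.06497 I₀ · cos²(45°) = 0.03248 I₀.
Ratio = 0.03248 / 0.1033 = 0.3145.

I_new/I_old ≈ 0.314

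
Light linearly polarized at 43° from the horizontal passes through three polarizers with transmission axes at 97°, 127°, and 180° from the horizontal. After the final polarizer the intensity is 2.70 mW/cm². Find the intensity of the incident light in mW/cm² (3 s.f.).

By Malus's law, I₁ = I₀ cos²(97° − 43°) = I₀ cos²(54°) = 0.3455 I₀.
I₂ = I₁ cos²(127° − 97°) = 0.3455 I₀ · cos²(30°) = 0.2591 I₀.
I₃ = I₂ cos²(180° − 127°) = 0.2591 I₀ · cos²(53°) = 0.09385 I₀.
So 2.70 mW/cm² = 0.09385 I₀, giving I₀ = 2.70/0.09385 = 28.77 mW/cm².

I₀ ≈ 28.8 mW/cm²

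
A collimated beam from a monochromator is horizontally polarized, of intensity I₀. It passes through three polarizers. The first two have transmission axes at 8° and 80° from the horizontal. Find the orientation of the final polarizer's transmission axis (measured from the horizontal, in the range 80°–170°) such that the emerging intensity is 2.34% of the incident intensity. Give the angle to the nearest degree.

θ ≈ 140°

By Malus's law, I₁ = I₀ cos²(8° − 0°) = I₀ cos²(8°) = 0.9806 I₀.
I₂ = I₁ cos²(80° − 8°) = 0.9806 I₀ · cos²(72°) = 0.09364 I₀.
Need I₃/I₀ = 0.0234, so cos²(θ − 80°) = 0.0234 / 0.09364 = 0.2499.
θ − 80° = arccos(√0.2499) = 60.0°, giving θ ≈ 80 + 60.0 = 140.0°.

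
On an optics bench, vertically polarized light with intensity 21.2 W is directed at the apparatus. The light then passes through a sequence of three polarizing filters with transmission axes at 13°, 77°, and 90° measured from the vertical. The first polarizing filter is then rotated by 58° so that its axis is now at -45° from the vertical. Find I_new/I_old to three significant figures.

I_new/I_old ≈ 0.770

Before rotation:
I₁ = I₀ cos²(13° − 0°) = I₀ cos²(13°) = 0.9494 I₀.
I₂ = I₁ cos²(77° − 13°) = 0.9494 I₀ · cos²(64°) = 0.1824 I₀.
I₃ = I₂ cos²(90° − 77°) = 0.1824 I₀ · cos²(13°) = 0.1732 I₀.
After rotation:
I₁ = I₀ cos²(-45° − 0°) = I₀ cos²(45°) = 0.5 I₀.
Angle between axes 1 and 2: 58°. I₂ = 0.5 I₀ · cos²(58°) = 0.1404 I₀.
I₃ = I₂ cos²(90° − 77°) = 0.1404 I₀ · cos²(13°) = 0.1333 I₀.
Ratio = 0.1333 / 0.1732 = 0.7696.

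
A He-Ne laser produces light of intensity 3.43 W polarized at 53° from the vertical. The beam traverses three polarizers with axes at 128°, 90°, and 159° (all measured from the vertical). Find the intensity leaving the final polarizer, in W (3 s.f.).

I ≈ 0.0183 W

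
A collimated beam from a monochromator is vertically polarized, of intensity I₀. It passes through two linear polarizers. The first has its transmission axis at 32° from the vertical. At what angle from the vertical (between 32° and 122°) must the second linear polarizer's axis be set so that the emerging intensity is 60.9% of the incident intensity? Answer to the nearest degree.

I₁ = I₀ cos²(32° − 0°) = I₀ cos²(32°) = 0.7192 I₀.
Need I₂/I₀ = 0.609, so cos²(θ − 32°) = 0.609 / 0.7192 = 0.8468.
θ − 32° = arccos(√0.8468) = 23.0°, giving θ ≈ 32 + 23.0 = 55.0°.

θ ≈ 55°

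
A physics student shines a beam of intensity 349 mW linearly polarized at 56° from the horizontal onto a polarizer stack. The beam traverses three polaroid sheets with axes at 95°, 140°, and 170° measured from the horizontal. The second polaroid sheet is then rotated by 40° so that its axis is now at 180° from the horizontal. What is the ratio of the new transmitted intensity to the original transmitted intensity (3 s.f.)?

I_new/I_old ≈ 0.0196

Before rotation:
By Malus's law, I₁ = I₀ cos²(95° − 56°) = I₀ cos²(39°) = 0.604 I₀.
I₂ = I₁ cos²(140° − 95°) = 0.604 I₀ · cos²(45°) = 0.302 I₀.
I₃ = I₂ cos²(170° − 140°) = 0.302 I₀ · cos²(30°) = 0.2265 I₀.
After rotation:
I₁ = I₀ cos²(95° − 56°) = I₀ cos²(39°) = 0.604 I₀.
I₂ = I₁ cos²(180° − 95°) = 0.604 I₀ · cos²(85°) = 0.004588 I₀.
I₃ = I₂ cos²(170° − 180°) = 0.004588 I₀ · cos²(10°) = 0.004449 I₀.
Ratio = 0.004449 / 0.2265 = 0.01965.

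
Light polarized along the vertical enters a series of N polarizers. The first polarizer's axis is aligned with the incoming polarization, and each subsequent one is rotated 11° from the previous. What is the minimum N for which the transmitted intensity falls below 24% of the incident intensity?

First polarizer is aligned with the polarization: full transmission.
Each further stage multiplies by cos²(11°) = 0.9636.
After N polarizers: T = 0.9636^(N−1). Require T < 0.24 ⇒ N−1 > ln(0.24)/ln(0.9636) = 38.48, so N−1 ≥ 39 and N = 40.
Check: N=40 gives T = 0.2354 < 0.24; N=39 gives T = 0.2443.

N = 40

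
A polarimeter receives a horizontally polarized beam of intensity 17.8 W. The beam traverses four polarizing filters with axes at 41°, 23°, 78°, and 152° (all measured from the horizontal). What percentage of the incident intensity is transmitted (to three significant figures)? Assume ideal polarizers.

≈ 1.29%

I₁ = 17.8 W · cos²(41°) = 10.14 W.
I₂ = I₁ · cos²(18°) = 10.14 · 0.9045 = 9.17 W.
I₃ = I₂ · cos²(55°) = 9.17 · 0.329 = 3.017 W.
I₄ = I₃ · cos²(74°) = 3.017 · 0.07598 = 0.2292 W.
That is 1.288% of the incident intensity.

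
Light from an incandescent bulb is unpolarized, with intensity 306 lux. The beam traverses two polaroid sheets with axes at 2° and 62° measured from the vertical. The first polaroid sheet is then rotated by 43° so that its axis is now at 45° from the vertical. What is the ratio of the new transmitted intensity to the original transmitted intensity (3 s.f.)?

I_new/I_old ≈ 3.66

Before rotation:
Unpolarized light through the first polarizer → I₁ = ½ I₀, now polarized at 2°.
I₂ = I₁ cos²(62° − 2°) = 0.5 I₀ · cos²(60°) = 0.125 I₀.
After rotation:
Unpolarized light through the first polarizer → I₁ = ½ I₀, now polarized at 45°.
I₂ = I₁ cos²(62° − 45°) = 0.5 I₀ · cos²(17°) = 0.4573 I₀.
Ratio = 0.4573 / 0.125 = 3.658.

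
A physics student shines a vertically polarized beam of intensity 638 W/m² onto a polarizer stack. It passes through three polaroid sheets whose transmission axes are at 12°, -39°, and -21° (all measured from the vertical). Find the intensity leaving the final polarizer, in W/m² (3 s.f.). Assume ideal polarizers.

I ≈ 219 W/m²

I₁ = 638 W/m² · cos²(12°) = 610.4 W/m².
I₂ = I₁ · cos²(51°) = 610.4 · 0.396 = 241.8 W/m².
I₃ = I₂ · cos²(18°) = 241.8 · 0.9045 = 218.7 W/m².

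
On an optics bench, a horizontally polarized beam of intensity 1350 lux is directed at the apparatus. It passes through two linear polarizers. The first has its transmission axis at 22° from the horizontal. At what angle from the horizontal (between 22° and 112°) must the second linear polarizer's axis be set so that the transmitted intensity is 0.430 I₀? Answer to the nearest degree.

θ ≈ 67°

I₁ = I₀ cos²(22° − 0°) = I₀ cos²(22°) = 0.8597 I₀.
Need I₂/I₀ = 0.43, so cos²(θ − 22°) = 0.43 / 0.8597 = 0.5002.
θ − 22° = arccos(√0.5002) = 45.0°, giving θ ≈ 22 + 45.0 = 67.0°.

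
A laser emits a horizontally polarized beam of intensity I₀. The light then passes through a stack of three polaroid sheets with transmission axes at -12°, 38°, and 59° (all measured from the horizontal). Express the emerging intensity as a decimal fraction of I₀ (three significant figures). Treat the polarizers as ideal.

I₁ = I₀ cos²(-12° − 0°) = I₀ cos²(12°) = 0.9568 I₀.
I₂ = I₁ cos²(38° + 12°) = 0.9568 I₀ · cos²(50°) = 0.3953 I₀.
I₃ = I₂ cos²(59° − 38°) = 0.3953 I₀ · cos²(21°) = 0.3445 I₀.
Transmitted fraction = 0.3445.

≈ 0.345 I₀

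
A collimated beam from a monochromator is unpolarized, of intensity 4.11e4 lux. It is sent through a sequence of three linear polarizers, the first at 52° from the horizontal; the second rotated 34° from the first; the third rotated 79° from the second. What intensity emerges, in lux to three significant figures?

I ≈ 514 lux

Unpolarized light through the first polarizer → I₁ = 4.11e4 lux/2 = 2.055e+04 lux, polarized at 52°.
I₂ = I₁ · cos²(34°) = 2.055e+04 · 0.6873 = 1.412e+04 lux.
I₃ = I₂ · cos²(79°) = 1.412e+04 · 0.03641 = 514.2 lux.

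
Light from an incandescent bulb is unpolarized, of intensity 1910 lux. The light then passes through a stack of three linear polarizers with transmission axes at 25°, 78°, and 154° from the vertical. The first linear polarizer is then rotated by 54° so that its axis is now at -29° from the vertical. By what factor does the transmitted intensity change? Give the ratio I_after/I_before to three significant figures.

Before rotation:
Unpolarized light through the first polarizer → I₁ = ½ I₀, now polarized at 25°.
I₂ = I₁ cos²(78° − 25°) = 0.5 I₀ · cos²(53°) = 0.1811 I₀.
I₃ = I₂ cos²(154° − 78°) = 0.1811 I₀ · cos²(76°) = 0.0106 I₀.
After rotation:
Unpolarized light through the first polarizer → I₁ = ½ I₀, now polarized at -29°.
Angle between axes 1 and 2: 73°. I₂ = 0.5 I₀ · cos²(73°) = 0.04274 I₀.
I₃ = I₂ cos²(154° − 78°) = 0.04274 I₀ · cos²(76°) = 0.002501 I₀.
Ratio = 0.002501 / 0.0106 = 0.236.

I_new/I_old ≈ 0.236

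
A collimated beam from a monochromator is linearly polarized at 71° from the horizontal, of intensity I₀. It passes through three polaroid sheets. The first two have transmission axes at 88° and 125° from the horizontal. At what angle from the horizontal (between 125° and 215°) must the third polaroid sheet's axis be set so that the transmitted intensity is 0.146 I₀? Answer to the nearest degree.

I₁ = I₀ cos²(88° − 71°) = I₀ cos²(17°) = 0.9145 I₀.
I₂ = I₁ cos²(125° − 88°) = 0.9145 I₀ · cos²(37°) = 0.5833 I₀.
Need I₃/I₀ = 0.146, so cos²(θ − 125°) = 0.146 / 0.5833 = 0.2503.
θ − 125° = arccos(√0.2503) = 60.0°, giving θ ≈ 125 + 60.0 = 185.0°.

θ ≈ 185°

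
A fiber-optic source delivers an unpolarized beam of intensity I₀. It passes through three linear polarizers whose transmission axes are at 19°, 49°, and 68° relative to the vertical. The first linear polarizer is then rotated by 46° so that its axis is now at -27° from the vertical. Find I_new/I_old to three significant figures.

Before rotation:
Unpolarized light through the first polarizer → I₁ = ½ I₀, now polarized at 19°.
I₂ = I₁ cos²(49° − 19°) = 0.5 I₀ · cos²(30°) = 0.375 I₀.
I₃ = I₂ cos²(68° − 49°) = 0.375 I₀ · cos²(19°) = 0.3353 I₀.
After rotation:
Unpolarized light through the first polarizer → I₁ = ½ I₀, now polarized at -27°.
I₂ = I₁ cos²(49° + 27°) = 0.5 I₀ · cos²(76°) = 0.02926 I₀.
I₃ = I₂ cos²(68° − 49°) = 0.02926 I₀ · cos²(19°) = 0.02616 I₀.
Ratio = 0.02616 / 0.3353 = 0.07803.

I_new/I_old ≈ 0.0780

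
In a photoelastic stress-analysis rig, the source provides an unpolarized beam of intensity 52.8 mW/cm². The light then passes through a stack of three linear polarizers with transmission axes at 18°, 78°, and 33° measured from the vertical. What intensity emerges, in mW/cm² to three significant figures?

Unpolarized light through the first polarizer → I₁ = 52.8 mW/cm²/2 = 26.4 mW/cm², polarized at 18°.
I₂ = I₁ · cos²(60°) = 26.4 · 0.25 = 6.6 mW/cm².
I₃ = I₂ · cos²(45°) = 6.6 · 0.5 = 3.3 mW/cm².

I ≈ 3.30 mW/cm²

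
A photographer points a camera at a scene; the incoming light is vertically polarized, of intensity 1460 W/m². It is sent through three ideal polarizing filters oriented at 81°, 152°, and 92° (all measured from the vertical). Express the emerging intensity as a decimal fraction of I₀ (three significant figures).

I/I₀ ≈ 0.000648

I₁ = 1460 W/m² · cos²(81°) = 35.73 W/m².
I₂ = I₁ · cos²(71°) = 35.73 · 0.106 = 3.787 W/m².
I₃ = I₂ · cos²(60°) = 3.787 · 0.25 = 0.9468 W/m².
Transmitted fraction = 0.0006485.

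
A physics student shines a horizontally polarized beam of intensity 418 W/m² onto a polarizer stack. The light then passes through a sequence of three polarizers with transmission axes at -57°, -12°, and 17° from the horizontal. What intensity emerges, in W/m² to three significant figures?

I ≈ 47.4 W/m²

I₁ = 418 W/m² · cos²(57°) = 124 W/m².
I₂ = I₁ · cos²(45°) = 124 · 0.5 = 62 W/m².
I₃ = I₂ · cos²(29°) = 62 · 0.765 = 47.42 W/m².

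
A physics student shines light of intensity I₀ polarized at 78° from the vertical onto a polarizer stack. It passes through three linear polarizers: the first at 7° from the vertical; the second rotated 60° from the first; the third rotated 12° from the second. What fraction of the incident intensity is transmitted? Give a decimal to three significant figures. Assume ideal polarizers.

≈ 0.0254 I₀

By Malus's law, I₁ = I₀ cos²(7° − 78°) = I₀ cos²(71°) = 0.106 I₀.
I₂ = I₁ cos²(60°) = 0.106 · 0.25 I₀ = 0.0265 I₀.
I₃ = I₂ cos²(12°) = 0.0265 · 0.9568 I₀ = 0.02535 I₀.
Transmitted fraction = 0.02535.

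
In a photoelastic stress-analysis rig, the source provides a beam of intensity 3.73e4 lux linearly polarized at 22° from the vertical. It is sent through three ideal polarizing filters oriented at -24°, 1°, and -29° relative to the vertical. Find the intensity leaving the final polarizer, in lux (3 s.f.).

By Malus's law, I₁ = 3.73e4 lux · cos²(46°) = 1.8e+04 lux.
I₂ = I₁ · cos²(25°) = 1.8e+04 · 0.8214 = 1.478e+04 lux.
I₃ = I₂ · cos²(30°) = 1.478e+04 · 0.75 = 1.109e+04 lux.

I ≈ 1.11e4 lux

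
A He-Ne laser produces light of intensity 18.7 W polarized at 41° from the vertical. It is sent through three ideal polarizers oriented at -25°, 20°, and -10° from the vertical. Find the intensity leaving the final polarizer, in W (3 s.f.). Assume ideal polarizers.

By Malus's law, I₁ = 18.7 W · cos²(66°) = 3.094 W.
I₂ = I₁ · cos²(45°) = 3.094 · 0.5 = 1.547 W.
I₃ = I₂ · cos²(30°) = 1.547 · 0.75 = 1.16 W.

I ≈ 1.16 W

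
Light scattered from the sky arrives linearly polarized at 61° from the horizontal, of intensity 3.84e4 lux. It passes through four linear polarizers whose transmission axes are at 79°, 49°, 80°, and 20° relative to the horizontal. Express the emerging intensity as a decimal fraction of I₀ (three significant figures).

I/I₀ ≈ 0.125

By Malus's law, I₁ = 3.84e4 lux · cos²(18°) = 3.473e+04 lux.
I₂ = I₁ · cos²(30°) = 3.473e+04 · 0.75 = 2.605e+04 lux.
I₃ = I₂ · cos²(31°) = 2.605e+04 · 0.7347 = 1.914e+04 lux.
I₄ = I₃ · cos²(60°) = 1.914e+04 · 0.25 = 4785 lux.
Transmitted fraction = 0.1246.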